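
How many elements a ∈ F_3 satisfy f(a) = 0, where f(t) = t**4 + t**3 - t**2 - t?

Evaluate at each of the 3 elements of F_3:
f(0) = 0 → root; f(1) = 0 → root; f(2) = 0 → root.
Roots: {0, 1, 2}.

3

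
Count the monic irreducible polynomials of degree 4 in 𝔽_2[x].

3

Gauss's count: N_{2}(4) = (1/4) Σ_{d|4} μ(4/d)·2^d.
Divisors of 4: 1, 2, 4; μ(4/d) for each: 0, -1, 1.
Σ = − 2^2 + 2^4 = 12.
N = 12/4 = 3.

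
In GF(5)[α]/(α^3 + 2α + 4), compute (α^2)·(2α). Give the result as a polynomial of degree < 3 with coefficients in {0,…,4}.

α + 2

Multiply in GF(5)[α]: (α^2)·(2α) = 2α^3.
Reduce using α^3 ≡ 3α + 1 (mod α^3 + 2α + 4).
Reduced: α + 2.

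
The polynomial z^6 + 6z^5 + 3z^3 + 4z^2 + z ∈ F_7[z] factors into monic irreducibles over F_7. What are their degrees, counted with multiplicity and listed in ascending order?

1, 1, 4

Write h(z) = z^6 + 6z^5 + 3z^3 + 4z^2 + z.
Linear factors from roots: (z), (z + 3).
Complete factorization: h(z) = (z)·(z + 3)·(z^4 + 3z^3 + 5z^2 + 2z + 5).
Factor degrees with multiplicity: 1 + 1 + 4 = 6.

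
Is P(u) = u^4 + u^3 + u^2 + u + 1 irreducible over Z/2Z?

Yes

Check for roots in Z/2Z: P(0) = 1; P(1) = 1.
No roots, so no linear factors.
Monic irreducibles of degree 2 over GF(2): u^2 + u + 1.
None of them divide P (all give nonzero remainder).
No irreducible factor of degree ≤ 2 exists, so P is irreducible over GF(2).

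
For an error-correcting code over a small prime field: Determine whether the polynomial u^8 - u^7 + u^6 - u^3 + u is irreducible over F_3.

No

Write m(u) = u^8 - u^7 + u^6 - u^3 + u.
Check for roots in F_3: m(0) = 0 → root; m(1) = 1; m(2) = 0 → root.
m(0) = 0, so (u) divides m(u); m is reducible.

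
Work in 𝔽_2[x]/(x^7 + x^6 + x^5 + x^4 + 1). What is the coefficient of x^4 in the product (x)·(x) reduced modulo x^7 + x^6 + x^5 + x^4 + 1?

Multiply in 𝔽_2[x]: (x)·(x) = x^2.
Reduced: x^2.

0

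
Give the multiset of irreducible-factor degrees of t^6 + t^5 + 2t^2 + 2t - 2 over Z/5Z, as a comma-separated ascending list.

Write h(t) = t^6 + t^5 + 2t^2 + 2t - 2.
Roots in Z/5Z: h(0) = 3; h(1) = 4; h(2) = 1; h(3) = 4; h(4) = 3.
Complete factorization: h(t) = (t^6 + t^5 + 2t^2 + 2t - 2).
Factor degrees with multiplicity: 6 = 6.

6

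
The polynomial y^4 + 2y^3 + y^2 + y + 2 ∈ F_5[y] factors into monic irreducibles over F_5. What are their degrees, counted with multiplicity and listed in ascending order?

Write h(y) = y^4 + 2y^3 + y^2 + y + 2.
Roots in F_5: h(0) = 2; h(1) = 2; h(2) = 0 → root; h(3) = 4; h(4) = 1.
Linear factors from roots: (y - 2).
Complete factorization: h(y) = (y - 2)·(y^3 - y^2 - y - 1).
Factor degrees with multiplicity: 1 + 3 = 4.

1, 3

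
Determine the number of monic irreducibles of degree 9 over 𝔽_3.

2184

The number of monic irreducibles of degree 9 over GF(3) is (1/9)·Σ_{d∣9} μ(9/d) 3^d.
Divisors of 9: 1, 3, 9; μ(9/d) for each: 0, -1, 1.
Σ = − 3^3 + 3^9 = 19656.
N = 19656/9 = 2184.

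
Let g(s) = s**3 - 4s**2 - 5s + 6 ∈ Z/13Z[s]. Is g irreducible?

Yes

Check each element of Z/13Z for a root: g(0)=6, g(1)=11, g(2)=1, g(3)=8, g(4)=12, g(5)=6, g(6)=9, g(7)=1, g(8)=1, g(9)=2, g(10)=10, g(11)=5, g(12)=6.
No roots. A degree-3 polynomial over a field with no linear factor is irreducible.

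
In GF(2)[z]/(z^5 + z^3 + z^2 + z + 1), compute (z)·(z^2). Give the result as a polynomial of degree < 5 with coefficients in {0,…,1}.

z^3

Multiply in GF(2)[z]: (z)·(z^2) = z^3.
Reduced: z^3.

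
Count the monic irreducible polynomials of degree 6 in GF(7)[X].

x^(7^6) − x is the product of all monic irreducibles of degree dividing 6; Möbius inversion gives N = (1/6) Σ μ(6/d)·7^d.
Divisors of 6: 1, 2, 3, 6; μ(6/d) for each: 1, -1, -1, 1.
Σ = 7^1 − 7^2 − 7^3 + 7^6 = 117264.
N = 117264/6 = 19544.

19544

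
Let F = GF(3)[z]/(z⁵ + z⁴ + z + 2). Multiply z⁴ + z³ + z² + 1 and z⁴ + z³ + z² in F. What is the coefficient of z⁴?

Multiply in GF(3)[z]: (z⁴ + z³ + z² + 1)·(z⁴ + z³ + z²) = z⁸ + 2z⁷ + 2z⁵ + 2z⁴ + z³ + z².
Reduce using z⁵ ≡ 2z⁴ + 2z + 1 (mod z⁵ + z⁴ + z + 2).
Reduced: z⁴ + z³ + 2z.

1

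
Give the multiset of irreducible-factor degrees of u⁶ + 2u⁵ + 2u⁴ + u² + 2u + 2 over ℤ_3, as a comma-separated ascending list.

Write g(u) = u⁶ + 2u⁵ + 2u⁴ + u² + 2u + 2.
Roots in ℤ_3: g(0) = 2; g(1) = 1; g(2) = 2.
Complete factorization: g(u) = (u² + u + 2)·(u² + 2u + 2)^2.
Factor degrees with multiplicity: 2 + 2 + 2 = 6.

2, 2, 2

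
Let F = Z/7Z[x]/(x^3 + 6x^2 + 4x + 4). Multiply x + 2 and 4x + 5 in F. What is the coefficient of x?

Multiply in Z/7Z[x]: (x + 2)·(4x + 5) = 4x^2 + 6x + 3.
Reduced: 4x^2 + 6x + 3.

6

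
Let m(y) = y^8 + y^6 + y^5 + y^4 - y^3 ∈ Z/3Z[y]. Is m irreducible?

Check for roots in Z/3Z: m(0) = 0 → root; m(1) = 0 → root; m(2) = 0 → root.
m(0) = 0, so (y) divides m(y); m is reducible.

No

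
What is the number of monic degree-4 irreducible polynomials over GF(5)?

150

x^(5^4) − x is the product of all monic irreducibles of degree dividing 4; Möbius inversion gives N = (1/4) Σ μ(4/d)·5^d.
Divisors of 4: 1, 2, 4; μ(4/d) for each: 0, -1, 1.
Σ = − 5^2 + 5^4 = 600.
N = 600/4 = 150.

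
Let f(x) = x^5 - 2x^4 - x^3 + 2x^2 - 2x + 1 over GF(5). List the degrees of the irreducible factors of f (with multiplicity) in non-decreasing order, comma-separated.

Roots in GF(5): f(0) = 1; f(1) = 4; f(2) = 2; f(3) = 2; f(4) = 3.
Complete factorization: f(x) = (x^2 + x + 2)·(x^3 + 2x^2 - 2).
Factor degrees with multiplicity: 2 + 3 = 5.

2, 3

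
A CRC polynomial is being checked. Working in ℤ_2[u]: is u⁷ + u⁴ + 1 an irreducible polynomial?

Write m(u) = u⁷ + u⁴ + 1.
Check for roots in ℤ_2: m(0) = 1; m(1) = 1.
No roots, so no linear factors.
Monic irreducibles of degree 2 over GF(2): u² + u + 1.
None of them divide m (all give nonzero remainder).
Monic irreducibles of degree 3 over GF(2): u³ + u + 1, u³ + u² + 1.
None of them divide m (all give nonzero remainder).
No irreducible factor of degree ≤ 3 exists, so m is irreducible over GF(2).

Yes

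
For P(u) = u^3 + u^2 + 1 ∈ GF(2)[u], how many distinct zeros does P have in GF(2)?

Evaluate at each of the 2 elements of GF(2):
P(0) = 1; P(1) = 1.
No element is a root.

0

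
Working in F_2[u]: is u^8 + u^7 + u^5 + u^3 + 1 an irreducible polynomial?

Write m(u) = u^8 + u^7 + u^5 + u^3 + 1.
Check for roots in F_2: m(0) = 1; m(1) = 1.
No roots, so no linear factors.
Monic irreducibles of degree 2 over GF(2): u^2 + u + 1.
None of them divide m (all give nonzero remainder).
Monic irreducibles of degree 3 over GF(2): u^3 + u + 1, u^3 + u^2 + 1.
None of them divide m (all give nonzero remainder).
Monic irreducibles of degree 4 over GF(2): u^4 + u + 1, u^4 + u^3 + 1, u^4 + u^3 + u^2 + u + 1.
None of them divide m (all give nonzero remainder).
No irreducible factor of degree ≤ 4 exists, so m is irreducible over GF(2).

Yes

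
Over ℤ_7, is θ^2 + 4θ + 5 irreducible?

Yes

Write g(θ) = θ^2 + 4θ + 5.
Check for roots in ℤ_7: g(0) = 5; g(1) = 3; g(2) = 3; g(3) = 5; g(4) = 2; g(5) = 1; g(6) = 2.
No roots. A degree-2 polynomial over a field with no linear factor is irreducible.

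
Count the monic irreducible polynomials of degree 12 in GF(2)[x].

335

Gauss's count: N_{2}(12) = (1/12) Σ_{d|12} μ(12/d)·2^d.
Divisors of 12: 1, 2, 3, 4, 6, 12; μ(12/d) for each: 0, 1, 0, -1, -1, 1.
Σ = 2^2 − 2^4 − 2^6 + 2^12 = 4020.
N = 4020/12 = 335.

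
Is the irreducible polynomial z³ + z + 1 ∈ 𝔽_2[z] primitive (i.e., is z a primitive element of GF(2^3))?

Write f(z) = z³ + z + 1.
|GF(2^3)^×| = 2^3 − 1 = 7. Prime factorization: 7 = 7.
f is primitive ⇔ z has order 7 in GF(2)[z]/(f), i.e. z^(7/q) ≠ 1 for each prime q | 7.
z^(1) mod f = z.
None equal 1, so z has full order 7; f is primitive.

Yes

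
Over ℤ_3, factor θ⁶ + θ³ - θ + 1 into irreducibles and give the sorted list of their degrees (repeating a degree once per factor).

Write f(θ) = θ⁶ + θ³ - θ + 1.
Roots in ℤ_3: f(0) = 1; f(1) = 2; f(2) = 2.
Complete factorization: f(θ) = (θ⁶ + θ³ - θ + 1).
Factor degrees with multiplicity: 6 = 6.

6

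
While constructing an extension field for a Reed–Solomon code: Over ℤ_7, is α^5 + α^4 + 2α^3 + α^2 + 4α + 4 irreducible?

Write g(α) = α^5 + α^4 + 2α^3 + α^2 + 4α + 4.
Check for roots in ℤ_7: g(0) = 4; g(1) = 6; g(2) = 3; g(3) = 4; g(4) = 2; g(5) = 3; g(6) = 6.
No roots, so no linear factors.
Degree-2 irreducible divisors: test the 21 monic irreducibles of degree 2 over GF(7).
None of them divide g (all give nonzero remainder).
No irreducible factor of degree ≤ 2 exists, so g is irreducible over GF(7).

Yes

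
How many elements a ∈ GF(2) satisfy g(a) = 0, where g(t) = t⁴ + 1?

1

Evaluate at each of the 2 elements of GF(2):
g(0) = 1; g(1) = 0 → root.
Roots: {1}.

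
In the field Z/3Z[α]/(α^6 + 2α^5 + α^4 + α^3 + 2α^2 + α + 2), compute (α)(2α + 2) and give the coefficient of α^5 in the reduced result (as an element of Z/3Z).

Multiply in Z/3Z[α]: (α)·(2α + 2) = 2α^2 + 2α.
Reduced: 2α^2 + 2α.

0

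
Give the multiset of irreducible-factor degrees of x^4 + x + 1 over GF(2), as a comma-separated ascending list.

4

Write g(x) = x^4 + x + 1.
Roots in GF(2): g(0) = 1; g(1) = 1.
Complete factorization: g(x) = (x^4 + x + 1).
Factor degrees with multiplicity: 4 = 4.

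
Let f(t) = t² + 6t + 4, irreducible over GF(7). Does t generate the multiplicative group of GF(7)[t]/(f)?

|GF(7^2)^×| = 7^2 − 1 = 48. Prime factorization: 48 = 2^4·3.
f is primitive ⇔ t has order 48 in GF(7)[t]/(f), i.e. t^(48/q) ≠ 1 for each prime q | 48.
t^(24) mod f = 1
t^(16) mod f = 2.
Since t^(24) = 1, the order of t divides 24 < 48; not primitive.

No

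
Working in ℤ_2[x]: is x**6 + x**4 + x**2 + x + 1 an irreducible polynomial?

Yes

Write P(x) = x**6 + x**4 + x**2 + x + 1.
Check for roots in ℤ_2: P(0) = 1; P(1) = 1.
No roots, so no linear factors.
Monic irreducibles of degree 2 over GF(2): x**2 + x + 1.
None of them divide P (all give nonzero remainder).
Monic irreducibles of degree 3 over GF(2): x**3 + x + 1, x**3 + x**2 + 1.
None of them divide P (all give nonzero remainder).
No irreducible factor of degree ≤ 3 exists, so P is irreducible over GF(2).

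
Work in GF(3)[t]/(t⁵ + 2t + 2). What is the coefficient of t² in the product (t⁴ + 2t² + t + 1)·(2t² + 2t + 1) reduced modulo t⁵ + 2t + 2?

2

Multiply in GF(3)[t]: (t⁴ + 2t² + t + 1)·(2t² + 2t + 1) = 2t⁶ + 2t⁵ + 2t⁴ + 1.
Reduce using t⁵ ≡ t + 1 (mod t⁵ + 2t + 2).
Reduced: 2t⁴ + 2t² + t.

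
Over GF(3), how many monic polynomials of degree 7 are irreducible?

312

The number of monic irreducibles of degree 7 over GF(3) is (1/7)·Σ_{d∣7} μ(7/d) 3^d.
Divisors of 7: 1, 7; μ(7/d) for each: -1, 1.
Σ = − 3^1 + 3^7 = 2184.
N = 2184/7 = 312.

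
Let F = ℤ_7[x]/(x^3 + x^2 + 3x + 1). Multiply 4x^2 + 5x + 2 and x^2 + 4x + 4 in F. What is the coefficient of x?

Multiply in ℤ_7[x]: (4x^2 + 5x + 2)·(x^2 + 4x + 4) = 4x^4 + 3x^2 + 1.
Reduce using x^3 ≡ 6x^2 + 4x + 6 (mod x^3 + x^2 + 3x + 1).
Reduced: 2x^2 + x + 5.

1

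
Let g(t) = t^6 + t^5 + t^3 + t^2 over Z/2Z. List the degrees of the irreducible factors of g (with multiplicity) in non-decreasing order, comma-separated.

Roots in Z/2Z: g(0) = 0 → root; g(1) = 0 → root.
Linear factors from roots: (t), (t + 1).
Complete factorization: g(t) = (t)^2·(t + 1)^2·(t^2 + t + 1).
Factor degrees with multiplicity: 1 + 1 + 1 + 1 + 2 = 6.

1, 1, 1, 1, 2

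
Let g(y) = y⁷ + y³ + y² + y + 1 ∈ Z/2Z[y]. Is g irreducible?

Yes

Check for roots in Z/2Z: g(0) = 1; g(1) = 1.
No roots, so no linear factors.
Monic irreducibles of degree 2 over GF(2): y² + y + 1.
None of them divide g (all give nonzero remainder).
Monic irreducibles of degree 3 over GF(2): y³ + y + 1, y³ + y² + 1.
None of them divide g (all give nonzero remainder).
No irreducible factor of degree ≤ 3 exists, so g is irreducible over GF(2).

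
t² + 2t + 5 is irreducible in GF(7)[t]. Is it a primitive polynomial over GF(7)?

Yes

Write f(t) = t² + 2t + 5.
|GF(7^2)^×| = 7^2 − 1 = 48. Prime factorization: 48 = 2^4·3.
f is primitive ⇔ t has order 48 in GF(7)[t]/(f), i.e. t^(48/q) ≠ 1 for each prime q | 48.
t^(24) mod f = 6.
t^(16) mod f = 4.
None equal 1, so t has full order 48; f is primitive.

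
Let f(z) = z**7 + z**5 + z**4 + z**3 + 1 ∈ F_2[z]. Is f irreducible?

Check for roots in F_2: f(0) = 1; f(1) = 1.
No roots, so no linear factors.
Monic irreducibles of degree 2 over GF(2): z**2 + z + 1.
None of them divide f (all give nonzero remainder).
Monic irreducibles of degree 3 over GF(2): z**3 + z + 1, z**3 + z**2 + 1.
None of them divide f (all give nonzero remainder).
No irreducible factor of degree ≤ 3 exists, so f is irreducible over GF(2).

Yes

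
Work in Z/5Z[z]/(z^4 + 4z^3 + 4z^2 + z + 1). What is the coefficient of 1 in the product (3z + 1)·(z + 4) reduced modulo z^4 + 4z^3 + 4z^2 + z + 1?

Multiply in Z/5Z[z]: (3z + 1)·(z + 4) = 3z^2 + 3z + 4.
Reduced: 3z^2 + 3z + 4.

4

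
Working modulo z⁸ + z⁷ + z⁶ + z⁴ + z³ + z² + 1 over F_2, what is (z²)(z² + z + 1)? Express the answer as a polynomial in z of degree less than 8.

Multiply in F_2[z]: (z²)·(z² + z + 1) = z⁴ + z³ + z².
Reduced: z⁴ + z³ + z².

z^4 + z^3 + z^2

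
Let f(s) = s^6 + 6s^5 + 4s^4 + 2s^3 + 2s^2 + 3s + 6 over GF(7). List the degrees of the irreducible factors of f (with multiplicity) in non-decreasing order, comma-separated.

Complete factorization: f(s) = (s^2 + 1)·(s^2 + s + 3)·(s^2 + 5s + 2).
Factor degrees with multiplicity: 2 + 2 + 2 = 6.

2, 2, 2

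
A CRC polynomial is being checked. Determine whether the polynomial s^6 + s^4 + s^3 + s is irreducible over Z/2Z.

No

Write f(s) = s^6 + s^4 + s^3 + s.
Check for roots in Z/2Z: f(0) = 0 → root; f(1) = 0 → root.
f(0) = 0, so (s) divides f(s); f is reducible.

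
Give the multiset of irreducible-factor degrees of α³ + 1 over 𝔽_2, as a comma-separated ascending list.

Write g(α) = α³ + 1.
Roots in 𝔽_2: g(0) = 1; g(1) = 0 → root.
Linear factors from roots: (α + 1).
Complete factorization: g(α) = (α + 1)·(α² + α + 1).
Factor degrees with multiplicity: 1 + 2 = 3.

1, 2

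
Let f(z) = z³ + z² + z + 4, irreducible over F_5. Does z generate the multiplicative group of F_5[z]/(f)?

|GF(5^3)^×| = 5^3 − 1 = 124. Prime factorization: 124 = 2^2·31.
f is primitive ⇔ z has order 124 in GF(5)[z]/(f), i.e. z^(124/q) ≠ 1 for each prime q | 124.
z^(62) mod f = 1
z^(4) mod f = 2z + 4.
Since z^(62) = 1, the order of z divides 62 < 124; not primitive.

No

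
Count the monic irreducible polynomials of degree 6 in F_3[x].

116

By the necklace-counting formula, N_3(6) = (1/6) Σ_{d|6} μ(6/d)·3^d.
Divisors of 6: 1, 2, 3, 6; μ(6/d) for each: 1, -1, -1, 1.
Σ = 3^1 − 3^2 − 3^3 + 3^6 = 696.
N = 696/6 = 116.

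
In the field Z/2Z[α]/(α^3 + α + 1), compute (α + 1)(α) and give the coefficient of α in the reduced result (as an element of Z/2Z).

Multiply in Z/2Z[α]: (α + 1)·(α) = α^2 + α.
Reduced: α^2 + α.

1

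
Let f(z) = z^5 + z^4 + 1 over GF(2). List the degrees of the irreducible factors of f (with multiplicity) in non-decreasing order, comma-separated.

2, 3

Roots in GF(2): f(0) = 1; f(1) = 1.
Complete factorization: f(z) = (z^2 + z + 1)·(z^3 + z + 1).
Factor degrees with multiplicity: 2 + 3 = 5.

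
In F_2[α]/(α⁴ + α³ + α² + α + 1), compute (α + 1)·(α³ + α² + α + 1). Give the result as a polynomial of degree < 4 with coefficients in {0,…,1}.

α^3 + α^2 + α

Multiply in F_2[α]: (α + 1)·(α³ + α² + α + 1) = α⁴ + 1.
Reduce using α⁴ ≡ α³ + α² + α + 1 (mod α⁴ + α³ + α² + α + 1).
Reduced: α³ + α² + α.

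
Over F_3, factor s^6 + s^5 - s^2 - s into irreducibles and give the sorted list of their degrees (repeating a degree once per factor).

Write f(s) = s^6 + s^5 - s^2 - s.
Roots in F_3: f(0) = 0 → root; f(1) = 0 → root; f(2) = 0 → root.
Linear factors from roots: (s), (s - 1), (s + 1).
Complete factorization: f(s) = (s)·(s - 1)·(s + 1)^2·(s^2 + 1).
Factor degrees with multiplicity: 1 + 1 + 1 + 1 + 2 = 6.

1, 1, 1, 1, 2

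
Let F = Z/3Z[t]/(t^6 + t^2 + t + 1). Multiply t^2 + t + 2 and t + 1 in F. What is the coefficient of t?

0

Multiply in Z/3Z[t]: (t^2 + t + 2)·(t + 1) = t^3 + 2t^2 + 2.
Reduced: t^3 + 2t^2 + 2.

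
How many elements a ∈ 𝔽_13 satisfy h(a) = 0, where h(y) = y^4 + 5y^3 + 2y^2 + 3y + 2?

Evaluate at each of the 13 elements of 𝔽_13:
h(0) = 2; h(1) = 0 → root; h(2) = 7; h(3) = 11; h(4) = 11; h(5) = 4; h(6) = 11; h(7) = 12; h(8) = 11; h(9) = 10; h(10) = 9; h(11) = 6; h(12) = 10.
Roots: {1}.

1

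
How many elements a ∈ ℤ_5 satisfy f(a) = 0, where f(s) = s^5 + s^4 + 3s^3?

3

Evaluate at each of the 5 elements of ℤ_5:
f(0) = 0 → root; f(1) = 0 → root; f(2) = 2; f(3) = 0 → root; f(4) = 2.
Roots: {0, 1, 3}.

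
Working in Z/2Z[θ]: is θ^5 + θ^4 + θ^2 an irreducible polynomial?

No

Write h(θ) = θ^5 + θ^4 + θ^2.
Check for roots in Z/2Z: h(0) = 0 → root; h(1) = 1.
h(0) = 0, so (θ) divides h(θ); h is reducible.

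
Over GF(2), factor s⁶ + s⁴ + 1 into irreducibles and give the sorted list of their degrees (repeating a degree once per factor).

Write g(s) = s⁶ + s⁴ + 1.
Roots in GF(2): g(0) = 1; g(1) = 1.
Complete factorization: g(s) = (s³ + s² + 1)^2.
Factor degrees with multiplicity: 3 + 3 = 6.

3, 3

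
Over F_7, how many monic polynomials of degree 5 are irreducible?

Gauss's count: N_{7}(5) = (1/5) Σ_{d|5} μ(5/d)·7^d.
Divisors of 5: 1, 5; μ(5/d) for each: -1, 1.
Σ = − 7^1 + 7^5 = 16800.
N = 16800/5 = 3360.

3360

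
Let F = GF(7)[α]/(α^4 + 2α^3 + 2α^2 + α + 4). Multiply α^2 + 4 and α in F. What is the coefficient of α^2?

0

Multiply in GF(7)[α]: (α^2 + 4)·(α) = α^3 + 4α.
Reduced: α^3 + 4α.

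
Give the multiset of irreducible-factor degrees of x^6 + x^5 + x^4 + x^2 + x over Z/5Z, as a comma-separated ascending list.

1, 1, 1, 3

Write g(x) = x^6 + x^5 + x^4 + x^2 + x.
Roots in Z/5Z: g(0) = 0 → root; g(1) = 0 → root; g(2) = 3; g(3) = 0 → root; g(4) = 1.
Linear factors from roots: (x), (x - 1), (x + 2).
Complete factorization: g(x) = (x)·(x + 2)·(x - 1)·(x^3 - 2x + 2).
Factor degrees with multiplicity: 1 + 1 + 1 + 3 = 6.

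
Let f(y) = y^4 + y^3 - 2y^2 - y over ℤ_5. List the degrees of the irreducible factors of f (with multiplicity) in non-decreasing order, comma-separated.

Roots in ℤ_5: f(0) = 0 → root; f(1) = 4; f(2) = 4; f(3) = 2; f(4) = 4.
Linear factors from roots: (y).
Complete factorization: f(y) = (y)·(y^3 + y^2 - 2y - 1).
Factor degrees with multiplicity: 1 + 3 = 4.

1, 3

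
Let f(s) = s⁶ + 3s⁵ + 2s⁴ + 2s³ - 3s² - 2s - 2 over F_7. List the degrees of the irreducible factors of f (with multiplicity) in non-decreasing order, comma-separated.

Complete factorization: f(s) = (s² - 3s - 2)·(s⁴ - s³ + s² + 3s + 1).
Factor degrees with multiplicity: 2 + 4 = 6.

2, 4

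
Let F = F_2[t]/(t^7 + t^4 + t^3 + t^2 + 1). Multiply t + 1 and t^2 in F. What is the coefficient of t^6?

Multiply in F_2[t]: (t + 1)·(t^2) = t^3 + t^2.
Reduced: t^3 + t^2.

0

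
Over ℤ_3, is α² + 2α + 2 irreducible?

Yes

Write g(α) = α² + 2α + 2.
Check for roots in ℤ_3: g(0) = 2; g(1) = 2; g(2) = 1.
No roots. A degree-2 polynomial over a field with no linear factor is irreducible.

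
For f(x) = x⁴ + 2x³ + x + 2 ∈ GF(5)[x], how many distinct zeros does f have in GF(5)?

Evaluate at each of the 5 elements of GF(5):
f(0) = 2; f(1) = 1; f(2) = 1; f(3) = 0 → root; f(4) = 0 → root.
Roots: {3, 4}.

2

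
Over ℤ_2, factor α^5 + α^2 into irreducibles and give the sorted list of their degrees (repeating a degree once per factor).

1, 1, 1, 2

Write f(α) = α^5 + α^2.
Roots in ℤ_2: f(0) = 0 → root; f(1) = 0 → root.
Linear factors from roots: (α), (α + 1).
Complete factorization: f(α) = (α + 1)·(α)^2·(α^2 + α + 1).
Factor degrees with multiplicity: 1 + 1 + 1 + 2 = 5.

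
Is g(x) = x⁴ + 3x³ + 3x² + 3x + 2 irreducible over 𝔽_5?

No

Check for roots in 𝔽_5: g(0) = 2; g(1) = 2; g(2) = 0 → root; g(3) = 0 → root; g(4) = 0 → root.
g(2) = 0, so (x − 2) divides g(x); g is reducible.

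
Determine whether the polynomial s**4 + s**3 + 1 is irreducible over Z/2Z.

Yes

Write m(s) = s**4 + s**3 + 1.
Check for roots in Z/2Z: m(0) = 1; m(1) = 1.
No roots, so no linear factors.
Monic irreducibles of degree 2 over GF(2): s**2 + s + 1.
None of them divide m (all give nonzero remainder).
No irreducible factor of degree ≤ 2 exists, so m is irreducible over GF(2).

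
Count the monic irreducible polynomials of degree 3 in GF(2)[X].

By the necklace-counting formula, N_2(3) = (1/3) Σ_{d|3} μ(3/d)·2^d.
Divisors of 3: 1, 3; μ(3/d) for each: -1, 1.
Σ = − 2^1 + 2^3 = 6.
N = 6/3 = 2.

2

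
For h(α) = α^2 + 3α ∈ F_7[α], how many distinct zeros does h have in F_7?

2

Evaluate at each of the 7 elements of F_7:
h(0) = 0 → root; h(1) = 4; h(2) = 3; h(3) = 4; h(4) = 0 → root; h(5) = 5; h(6) = 5.
Roots: {0, 4}.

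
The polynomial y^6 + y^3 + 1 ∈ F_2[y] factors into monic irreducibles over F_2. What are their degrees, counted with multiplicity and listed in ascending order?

Write h(y) = y^6 + y^3 + 1.
Roots in F_2: h(0) = 1; h(1) = 1.
Complete factorization: h(y) = (y^6 + y^3 + 1).
Factor degrees with multiplicity: 6 = 6.

6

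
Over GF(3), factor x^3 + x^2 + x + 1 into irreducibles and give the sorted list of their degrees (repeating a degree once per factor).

1, 2

Write g(x) = x^3 + x^2 + x + 1.
Roots in GF(3): g(0) = 1; g(1) = 1; g(2) = 0 → root.
Linear factors from roots: (x + 1).
Complete factorization: g(x) = (x + 1)·(x^2 + 1).
Factor degrees with multiplicity: 1 + 2 = 3.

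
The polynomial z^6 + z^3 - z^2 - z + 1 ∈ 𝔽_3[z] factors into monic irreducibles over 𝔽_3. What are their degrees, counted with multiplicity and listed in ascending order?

6

Write g(z) = z^6 + z^3 - z^2 - z + 1.
Roots in 𝔽_3: g(0) = 1; g(1) = 1; g(2) = 1.
Complete factorization: g(z) = (z^6 + z^3 - z^2 - z + 1).
Factor degrees with multiplicity: 6 = 6.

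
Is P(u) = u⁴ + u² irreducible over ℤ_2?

Check for roots in ℤ_2: P(0) = 0 → root; P(1) = 0 → root.
P(0) = 0, so (u) divides P(u); P is reducible.

No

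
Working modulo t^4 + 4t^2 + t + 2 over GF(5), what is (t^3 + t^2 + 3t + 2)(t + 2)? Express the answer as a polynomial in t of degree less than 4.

3t^3 + t^2 + 2t + 2

Multiply in GF(5)[t]: (t^3 + t^2 + 3t + 2)·(t + 2) = t^4 + 3t^3 + 3t + 4.
Reduce using t^4 ≡ t^2 + 4t + 3 (mod t^4 + 4t^2 + t + 2).
Reduced: 3t^3 + t^2 + 2t + 2.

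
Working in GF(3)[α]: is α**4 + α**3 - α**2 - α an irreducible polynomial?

No

Write m(α) = α**4 + α**3 - α**2 - α.
Check for roots in GF(3): m(0) = 0 → root; m(1) = 0 → root; m(2) = 0 → root.
m(0) = 0, so (α) divides m(α); m is reducible.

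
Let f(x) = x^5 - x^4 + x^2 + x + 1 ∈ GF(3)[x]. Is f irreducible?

Check for roots in GF(3): f(0) = 1; f(1) = 0 → root; f(2) = 2.
f(1) = 0, so (x − 1) divides f(x); f is reducible.

No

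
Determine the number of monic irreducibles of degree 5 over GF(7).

3360

x^(7^5) − x is the product of all monic irreducibles of degree dividing 5; Möbius inversion gives N = (1/5) Σ μ(5/d)·7^d.
Divisors of 5: 1, 5; μ(5/d) for each: -1, 1.
Σ = − 7^1 + 7^5 = 16800.
N = 16800/5 = 3360.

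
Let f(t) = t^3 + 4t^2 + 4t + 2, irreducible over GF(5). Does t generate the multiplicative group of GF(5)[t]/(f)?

Yes

|GF(5^3)^×| = 5^3 − 1 = 124. Prime factorization: 124 = 2^2·31.
f is primitive ⇔ t has order 124 in GF(5)[t]/(f), i.e. t^(124/q) ≠ 1 for each prime q | 124.
t^(62) mod f = 4.
t^(4) mod f = 2t^2 + 4t + 3.
None equal 1, so t has full order 124; f is primitive.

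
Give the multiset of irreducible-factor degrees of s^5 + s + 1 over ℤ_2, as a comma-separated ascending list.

Write g(s) = s^5 + s + 1.
Roots in ℤ_2: g(0) = 1; g(1) = 1.
Complete factorization: g(s) = (s^2 + s + 1)·(s^3 + s^2 + 1).
Factor degrees with multiplicity: 2 + 3 = 5.

2, 3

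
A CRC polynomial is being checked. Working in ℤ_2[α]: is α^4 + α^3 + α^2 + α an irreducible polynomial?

Write h(α) = α^4 + α^3 + α^2 + α.
Check for roots in ℤ_2: h(0) = 0 → root; h(1) = 0 → root.
h(0) = 0, so (α) divides h(α); h is reducible.

No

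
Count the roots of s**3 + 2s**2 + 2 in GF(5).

1

Write g(s) = s**3 + 2s**2 + 2.
Evaluate at each of the 5 elements of GF(5):
g(0) = 2; g(1) = 0 → root; g(2) = 3; g(3) = 2; g(4) = 3.
Roots: {1}.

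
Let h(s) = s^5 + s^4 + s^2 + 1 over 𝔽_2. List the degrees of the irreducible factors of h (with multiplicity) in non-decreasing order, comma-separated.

1, 4

Roots in 𝔽_2: h(0) = 1; h(1) = 0 → root.
Linear factors from roots: (s + 1).
Complete factorization: h(s) = (s + 1)·(s^4 + s + 1).
Factor degrees with multiplicity: 1 + 4 = 5.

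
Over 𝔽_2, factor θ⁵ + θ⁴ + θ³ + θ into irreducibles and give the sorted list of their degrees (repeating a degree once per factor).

Write h(θ) = θ⁵ + θ⁴ + θ³ + θ.
Roots in 𝔽_2: h(0) = 0 → root; h(1) = 0 → root.
Linear factors from roots: (θ), (θ + 1).
Complete factorization: h(θ) = (θ)·(θ + 1)·(θ³ + θ + 1).
Factor degrees with multiplicity: 1 + 1 + 3 = 5.

1, 1, 3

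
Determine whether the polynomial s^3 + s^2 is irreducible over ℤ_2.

No

Write g(s) = s^3 + s^2.
Check for roots in ℤ_2: g(0) = 0 → root; g(1) = 0 → root.
g(0) = 0, so (s) divides g(s); g is reducible.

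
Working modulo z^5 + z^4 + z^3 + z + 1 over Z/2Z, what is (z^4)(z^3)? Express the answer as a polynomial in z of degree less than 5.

z^4 + z^3 + z

Multiply in Z/2Z[z]: (z^4)·(z^3) = z^7.
Reduce using z^5 ≡ z^4 + z^3 + z + 1 (mod z^5 + z^4 + z^3 + z + 1).
Reduced: z^4 + z^3 + z.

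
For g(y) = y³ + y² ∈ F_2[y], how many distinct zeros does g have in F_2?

2

Evaluate at each of the 2 elements of F_2:
g(0) = 0 → root; g(1) = 0 → root.
Roots: {0, 1}.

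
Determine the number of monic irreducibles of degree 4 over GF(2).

By the necklace-counting formula, N_2(4) = (1/4) Σ_{d|4} μ(4/d)·2^d.
Divisors of 4: 1, 2, 4; μ(4/d) for each: 0, -1, 1.
Σ = − 2^2 + 2^4 = 12.
N = 12/4 = 3.

3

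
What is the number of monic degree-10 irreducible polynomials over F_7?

x^(7^10) − x is the product of all monic irreducibles of degree dividing 10; Möbius inversion gives N = (1/10) Σ μ(10/d)·7^d.
Divisors of 10: 1, 2, 5, 10; μ(10/d) for each: 1, -1, -1, 1.
Σ = 7^1 − 7^2 − 7^5 + 7^10 = 282458400.
N = 282458400/10 = 28245840.

28245840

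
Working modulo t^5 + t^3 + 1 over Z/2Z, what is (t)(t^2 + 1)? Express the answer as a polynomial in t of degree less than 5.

t^3 + t

Multiply in Z/2Z[t]: (t)·(t^2 + 1) = t^3 + t.
Reduced: t^3 + t.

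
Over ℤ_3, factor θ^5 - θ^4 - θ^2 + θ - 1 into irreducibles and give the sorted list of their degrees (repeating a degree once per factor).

5

Write f(θ) = θ^5 - θ^4 - θ^2 + θ - 1.
Roots in ℤ_3: f(0) = 2; f(1) = 2; f(2) = 1.
Complete factorization: f(θ) = (θ^5 - θ^4 - θ^2 + θ - 1).
Factor degrees with multiplicity: 5 = 5.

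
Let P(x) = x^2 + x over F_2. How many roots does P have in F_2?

Evaluate at each of the 2 elements of F_2:
P(0) = 0 → root; P(1) = 0 → root.
Roots: {0, 1}.

2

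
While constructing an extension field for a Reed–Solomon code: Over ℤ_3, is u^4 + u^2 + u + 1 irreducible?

Write m(u) = u^4 + u^2 + u + 1.
Check for roots in ℤ_3: m(0) = 1; m(1) = 1; m(2) = 2.
No roots, so no linear factors.
Monic irreducibles of degree 2 over GF(3): u^2 + 1, u^2 + u - 1, u^2 - u - 1.
None of them divide m (all give nonzero remainder).
No irreducible factor of degree ≤ 2 exists, so m is irreducible over GF(3).

Yes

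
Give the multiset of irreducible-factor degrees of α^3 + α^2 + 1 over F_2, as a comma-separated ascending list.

3

Write f(α) = α^3 + α^2 + 1.
Roots in F_2: f(0) = 1; f(1) = 1.
Complete factorization: f(α) = (α^3 + α^2 + 1).
Factor degrees with multiplicity: 3 = 3.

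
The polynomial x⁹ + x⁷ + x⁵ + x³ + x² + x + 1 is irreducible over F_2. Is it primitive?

Yes

Write f(x) = x⁹ + x⁷ + x⁵ + x³ + x² + x + 1.
|GF(2^9)^×| = 2^9 − 1 = 511. Prime factorization: 511 = 7·73.
f is primitive ⇔ x has order 511 in GF(2)[x]/(f), i.e. x^(511/q) ≠ 1 for each prime q | 511.
x^(73) mod f = x⁸ + x⁶ + x⁵ + x⁴ + x² + 1.
x^(7) mod f = x⁷.
None equal 1, so x has full order 511; f is primitive.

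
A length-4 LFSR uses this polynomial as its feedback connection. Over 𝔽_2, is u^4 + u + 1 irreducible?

Yes

Write h(u) = u^4 + u + 1.
Check for roots in 𝔽_2: h(0) = 1; h(1) = 1.
No roots, so no linear factors.
Monic irreducibles of degree 2 over GF(2): u^2 + u + 1.
None of them divide h (all give nonzero remainder).
No irreducible factor of degree ≤ 2 exists, so h is irreducible over GF(2).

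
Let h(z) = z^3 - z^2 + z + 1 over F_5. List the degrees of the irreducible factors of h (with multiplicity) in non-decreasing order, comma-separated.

Roots in F_5: h(0) = 1; h(1) = 2; h(2) = 2; h(3) = 2; h(4) = 3.
Complete factorization: h(z) = (z^3 - z^2 + z + 1).
Factor degrees with multiplicity: 3 = 3.

3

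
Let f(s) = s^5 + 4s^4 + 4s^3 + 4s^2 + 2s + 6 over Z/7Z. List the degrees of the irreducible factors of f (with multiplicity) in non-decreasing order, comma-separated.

Linear factors from roots: (s + 6), (s + 5), (s + 1).
Complete factorization: f(s) = (s + 1)·(s + 5)·(s + 6)·(s^2 + 6s + 3).
Factor degrees with multiplicity: 1 + 1 + 1 + 2 = 5.

1, 1, 1, 2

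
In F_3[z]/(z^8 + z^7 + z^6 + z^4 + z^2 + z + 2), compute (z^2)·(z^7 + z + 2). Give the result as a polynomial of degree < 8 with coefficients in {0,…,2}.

z^6 + 2z^5 + z^4 + 2z^2 + 2z + 2

Multiply in F_3[z]: (z^2)·(z^7 + z + 2) = z^9 + z^3 + 2z^2.
Reduce using z^8 ≡ 2z^7 + 2z^6 + 2z^4 + 2z^2 + 2z + 1 (mod z^8 + z^7 + z^6 + z^4 + z^2 + z + 2).
Reduced: z^6 + 2z^5 + z^4 + 2z^2 + 2z + 2.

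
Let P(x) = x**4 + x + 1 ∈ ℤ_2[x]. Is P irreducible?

Check for roots in ℤ_2: P(0) = 1; P(1) = 1.
No roots, so no linear factors.
Monic irreducibles of degree 2 over GF(2): x**2 + x + 1.
None of them divide P (all give nonzero remainder).
No irreducible factor of degree ≤ 2 exists, so P is irreducible over GF(2).

Yes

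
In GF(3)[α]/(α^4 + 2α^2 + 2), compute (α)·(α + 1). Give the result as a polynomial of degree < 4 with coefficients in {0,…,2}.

Multiply in GF(3)[α]: (α)·(α + 1) = α^2 + α.
Reduced: α^2 + α.

α^2 + α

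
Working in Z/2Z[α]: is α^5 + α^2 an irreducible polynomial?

No

Write m(α) = α^5 + α^2.
Check for roots in Z/2Z: m(0) = 0 → root; m(1) = 0 → root.
m(0) = 0, so (α) divides m(α); m is reducible.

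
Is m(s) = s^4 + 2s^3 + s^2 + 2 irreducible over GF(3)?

No

Check for roots in GF(3): m(0) = 2; m(1) = 0 → root; m(2) = 2.
m(1) = 0, so (s − 1) divides m(s); m is reducible.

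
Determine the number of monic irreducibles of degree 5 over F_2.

x^(2^5) − x is the product of all monic irreducibles of degree dividing 5; Möbius inversion gives N = (1/5) Σ μ(5/d)·2^d.
Divisors of 5: 1, 5; μ(5/d) for each: -1, 1.
Σ = − 2^1 + 2^5 = 30.
N = 30/5 = 6.

6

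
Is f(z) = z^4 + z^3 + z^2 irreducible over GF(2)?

Check for roots in GF(2): f(0) = 0 → root; f(1) = 1.
f(0) = 0, so (z) divides f(z); f is reducible.

No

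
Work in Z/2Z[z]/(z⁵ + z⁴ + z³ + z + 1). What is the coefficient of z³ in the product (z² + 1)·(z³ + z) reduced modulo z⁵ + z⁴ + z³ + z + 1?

Multiply in Z/2Z[z]: (z² + 1)·(z³ + z) = z⁵ + z.
Reduce using z⁵ ≡ z⁴ + z³ + z + 1 (mod z⁵ + z⁴ + z³ + z + 1).
Reduced: z⁴ + z³ + 1.

1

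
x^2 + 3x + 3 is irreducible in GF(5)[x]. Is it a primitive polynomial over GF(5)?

Yes

Write f(x) = x^2 + 3x + 3.
|GF(5^2)^×| = 5^2 − 1 = 24. Prime factorization: 24 = 2^3·3.
f is primitive ⇔ x has order 24 in GF(5)[x]/(f), i.e. x^(24/q) ≠ 1 for each prime q | 24.
x^(12) mod f = 4.
x^(8) mod f = x + 1.
None equal 1, so x has full order 24; f is primitive.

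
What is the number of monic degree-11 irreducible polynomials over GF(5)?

Gauss's count: N_{5}(11) = (1/11) Σ_{d|11} μ(11/d)·5^d.
Divisors of 11: 1, 11; μ(11/d) for each: -1, 1.
Σ = − 5^1 + 5^11 = 48828120.
N = 48828120/11 = 4438920.

4438920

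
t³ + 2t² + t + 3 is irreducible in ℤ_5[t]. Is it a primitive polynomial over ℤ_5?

Write f(t) = t³ + 2t² + t + 3.
|GF(5^3)^×| = 5^3 − 1 = 124. Prime factorization: 124 = 2^2·31.
f is primitive ⇔ t has order 124 in GF(5)[t]/(f), i.e. t^(124/q) ≠ 1 for each prime q | 124.
t^(62) mod f = 4.
t^(4) mod f = 3t² + 4t + 1.
None equal 1, so t has full order 124; f is primitive.

Yes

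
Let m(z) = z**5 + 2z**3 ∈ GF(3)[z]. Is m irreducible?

Check for roots in GF(3): m(0) = 0 → root; m(1) = 0 → root; m(2) = 0 → root.
m(0) = 0, so (z) divides m(z); m is reducible.

No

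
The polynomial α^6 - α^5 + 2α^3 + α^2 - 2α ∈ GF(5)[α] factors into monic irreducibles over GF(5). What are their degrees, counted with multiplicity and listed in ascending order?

Write h(α) = α^6 - α^5 + 2α^3 + α^2 - 2α.
Roots in GF(5): h(0) = 0 → root; h(1) = 1; h(2) = 3; h(3) = 3; h(4) = 3.
Linear factors from roots: (α).
Complete factorization: h(α) = (α)·(α^2 + 2)·(α^3 - α^2 - 2α - 1).
Factor degrees with multiplicity: 1 + 2 + 3 = 6.

1, 2, 3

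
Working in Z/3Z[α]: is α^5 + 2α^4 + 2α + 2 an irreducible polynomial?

Yes

Write P(α) = α^5 + 2α^4 + 2α + 2.
Check for roots in Z/3Z: P(0) = 2; P(1) = 1; P(2) = 1.
No roots, so no linear factors.
Monic irreducibles of degree 2 over GF(3): α^2 + 1, α^2 + α + 2, α^2 + 2α + 2.
None of them divide P (all give nonzero remainder).
No irreducible factor of degree ≤ 2 exists, so P is irreducible over GF(3).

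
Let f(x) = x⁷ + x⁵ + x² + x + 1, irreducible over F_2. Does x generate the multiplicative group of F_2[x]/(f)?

|GF(2^7)^×| = 2^7 − 1 = 127. Prime factorization: 127 = 127.
f is primitive ⇔ x has order 127 in GF(2)[x]/(f), i.e. x^(127/q) ≠ 1 for each prime q | 127.
x^(1) mod f = x.
None equal 1, so x has full order 127; f is primitive.

Yes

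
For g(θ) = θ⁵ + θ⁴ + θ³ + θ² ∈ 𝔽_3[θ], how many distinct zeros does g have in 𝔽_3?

2

Evaluate at each of the 3 elements of 𝔽_3:
g(0) = 0 → root; g(1) = 1; g(2) = 0 → root.
Roots: {0, 2}.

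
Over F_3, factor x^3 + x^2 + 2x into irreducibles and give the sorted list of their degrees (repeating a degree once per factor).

Write h(x) = x^3 + x^2 + 2x.
Roots in F_3: h(0) = 0 → root; h(1) = 1; h(2) = 1.
Linear factors from roots: (x).
Complete factorization: h(x) = (x)·(x^2 + x + 2).
Factor degrees with multiplicity: 1 + 2 = 3.

1, 2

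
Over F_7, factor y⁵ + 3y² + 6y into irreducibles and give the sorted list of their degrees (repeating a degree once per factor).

Write g(y) = y⁵ + 3y² + 6y.
Linear factors from roots: (y), (y + 5).
Complete factorization: g(y) = (y)·(y + 5)^2·(y² + 4y + 5).
Factor degrees with multiplicity: 1 + 1 + 1 + 2 = 5.

1, 1, 1, 2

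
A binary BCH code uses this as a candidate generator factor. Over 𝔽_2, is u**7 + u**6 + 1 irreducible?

Write P(u) = u**7 + u**6 + 1.
Check for roots in 𝔽_2: P(0) = 1; P(1) = 1.
No roots, so no linear factors.
Monic irreducibles of degree 2 over GF(2): u**2 + u + 1.
None of them divide P (all give nonzero remainder).
Monic irreducibles of degree 3 over GF(2): u**3 + u + 1, u**3 + u**2 + 1.
None of them divide P (all give nonzero remainder).
No irreducible factor of degree ≤ 3 exists, so P is irreducible over GF(2).

Yes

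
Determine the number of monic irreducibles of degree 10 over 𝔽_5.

976248

Gauss's count: N_{5}(10) = (1/10) Σ_{d|10} μ(10/d)·5^d.
Divisors of 10: 1, 2, 5, 10; μ(10/d) for each: 1, -1, -1, 1.
Σ = 5^1 − 5^2 − 5^5 + 5^10 = 9762480.
N = 9762480/10 = 976248.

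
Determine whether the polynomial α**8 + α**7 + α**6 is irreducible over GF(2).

No

Write f(α) = α**8 + α**7 + α**6.
Check for roots in GF(2): f(0) = 0 → root; f(1) = 1.
f(0) = 0, so (α) divides f(α); f is reducible.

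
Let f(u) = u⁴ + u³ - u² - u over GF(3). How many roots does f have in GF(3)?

Evaluate at each of the 3 elements of GF(3):
f(0) = 0 → root; f(1) = 0 → root; f(2) = 0 → root.
Roots: {0, 1, 2}.

3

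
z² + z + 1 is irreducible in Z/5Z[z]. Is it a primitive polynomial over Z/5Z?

No

Write f(z) = z² + z + 1.
|GF(5^2)^×| = 5^2 − 1 = 24. Prime factorization: 24 = 2^3·3.
f is primitive ⇔ z has order 24 in GF(5)[z]/(f), i.e. z^(24/q) ≠ 1 for each prime q | 24.
z^(12) mod f = 1
z^(8) mod f = 4z + 4.
Since z^(12) = 1, the order of z divides 12 < 24; not primitive.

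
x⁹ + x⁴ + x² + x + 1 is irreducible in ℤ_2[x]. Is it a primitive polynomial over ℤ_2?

No

Write f(x) = x⁹ + x⁴ + x² + x + 1.
|GF(2^9)^×| = 2^9 − 1 = 511. Prime factorization: 511 = 7·73.
f is primitive ⇔ x has order 511 in GF(2)[x]/(f), i.e. x^(511/q) ≠ 1 for each prime q | 511.
x^(73) mod f = 1
x^(7) mod f = x⁷.
Since x^(73) = 1, the order of x divides 73 < 511; not primitive.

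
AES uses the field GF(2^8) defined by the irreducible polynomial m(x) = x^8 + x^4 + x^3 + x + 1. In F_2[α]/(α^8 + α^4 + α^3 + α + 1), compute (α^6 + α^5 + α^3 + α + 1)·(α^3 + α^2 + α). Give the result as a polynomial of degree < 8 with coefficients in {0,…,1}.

α^4 + α^2

Multiply in F_2[α]: (α^6 + α^5 + α^3 + α + 1)·(α^3 + α^2 + α) = α^9 + α^5 + α.
Reduce using α^8 ≡ α^4 + α^3 + α + 1 (mod α^8 + α^4 + α^3 + α + 1).
Reduced: α^4 + α^2.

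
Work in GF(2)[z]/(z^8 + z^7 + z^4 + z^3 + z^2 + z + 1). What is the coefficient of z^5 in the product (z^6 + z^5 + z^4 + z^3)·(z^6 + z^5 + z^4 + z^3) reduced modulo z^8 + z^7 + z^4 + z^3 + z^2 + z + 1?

0

Multiply in GF(2)[z]: (z^6 + z^5 + z^4 + z^3)·(z^6 + z^5 + z^4 + z^3) = z^12 + z^10 + z^8 + z^6.
Reduce using z^8 ≡ z^7 + z^4 + z^3 + z^2 + z + 1 (mod z^8 + z^7 + z^4 + z^3 + z^2 + z + 1).
Reduced: z^6 + z^3.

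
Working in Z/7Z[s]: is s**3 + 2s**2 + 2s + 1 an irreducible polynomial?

Write g(s) = s**3 + 2s**2 + 2s + 1.
Check for roots in Z/7Z: g(0) = 1; g(1) = 6; g(2) = 0 → root; g(3) = 3; g(4) = 0 → root; g(5) = 4; g(6) = 0 → root.
g(2) = 0, so (s − 2) divides g(s); g is reducible.

No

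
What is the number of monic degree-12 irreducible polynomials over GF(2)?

Gauss's count: N_{2}(12) = (1/12) Σ_{d|12} μ(12/d)·2^d.
Divisors of 12: 1, 2, 3, 4, 6, 12; μ(12/d) for each: 0, 1, 0, -1, -1, 1.
Σ = 2^2 − 2^4 − 2^6 + 2^12 = 4020.
N = 4020/12 = 335.

335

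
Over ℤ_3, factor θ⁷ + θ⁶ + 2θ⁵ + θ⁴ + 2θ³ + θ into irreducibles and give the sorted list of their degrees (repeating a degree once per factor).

Write h(θ) = θ⁷ + θ⁶ + 2θ⁵ + θ⁴ + 2θ³ + θ.
Roots in ℤ_3: h(0) = 0 → root; h(1) = 2; h(2) = 2.
Linear factors from roots: (θ).
Complete factorization: h(θ) = (θ)·(θ² + 1)·(θ⁴ + θ³ + θ² + 1).
Factor degrees with multiplicity: 1 + 2 + 4 = 7.

1, 2, 4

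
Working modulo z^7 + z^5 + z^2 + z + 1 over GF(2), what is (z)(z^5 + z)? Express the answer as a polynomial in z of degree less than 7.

z^6 + z^2

Multiply in GF(2)[z]: (z)·(z^5 + z) = z^6 + z^2.
Reduced: z^6 + z^2.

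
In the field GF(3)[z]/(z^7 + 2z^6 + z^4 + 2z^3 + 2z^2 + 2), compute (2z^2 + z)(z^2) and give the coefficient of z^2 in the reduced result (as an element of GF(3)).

0

Multiply in GF(3)[z]: (2z^2 + z)·(z^2) = 2z^4 + z^3.
Reduced: 2z^4 + z^3.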